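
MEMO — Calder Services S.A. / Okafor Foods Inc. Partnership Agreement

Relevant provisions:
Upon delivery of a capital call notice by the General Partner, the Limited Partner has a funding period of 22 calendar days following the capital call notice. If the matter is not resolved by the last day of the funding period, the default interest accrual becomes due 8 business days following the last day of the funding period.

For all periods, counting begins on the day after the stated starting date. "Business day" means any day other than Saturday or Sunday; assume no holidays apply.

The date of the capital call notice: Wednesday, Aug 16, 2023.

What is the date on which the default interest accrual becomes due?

The last day of the funding period: 22 calendar days after Aug 16, 2023 is Sep 7, 2023.
From Thursday, Sep 7, 2023, 8 business days (Sep 8, Sep 11, Sep 12, Sep 13, Sep 14, Sep 15, Sep 18, Sep 19, skipping weekends) brings us to Tuesday, Sep 19, 2023, which is the date on which the default interest accrual becomes due.

Sep 19, 2023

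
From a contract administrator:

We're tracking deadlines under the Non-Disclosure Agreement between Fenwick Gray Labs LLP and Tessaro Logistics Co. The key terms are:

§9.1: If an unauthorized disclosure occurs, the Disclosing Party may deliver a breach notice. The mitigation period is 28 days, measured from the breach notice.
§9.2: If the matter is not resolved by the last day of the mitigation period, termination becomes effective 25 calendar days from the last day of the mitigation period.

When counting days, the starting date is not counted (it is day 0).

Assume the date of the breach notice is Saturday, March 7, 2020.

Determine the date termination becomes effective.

April 29, 2020

The last day of the mitigation period: March 7, 2020 + 28 days = April 4, 2020.
The date termination becomes effective: 25 calendar days after April 4, 2020 is April 29, 2020.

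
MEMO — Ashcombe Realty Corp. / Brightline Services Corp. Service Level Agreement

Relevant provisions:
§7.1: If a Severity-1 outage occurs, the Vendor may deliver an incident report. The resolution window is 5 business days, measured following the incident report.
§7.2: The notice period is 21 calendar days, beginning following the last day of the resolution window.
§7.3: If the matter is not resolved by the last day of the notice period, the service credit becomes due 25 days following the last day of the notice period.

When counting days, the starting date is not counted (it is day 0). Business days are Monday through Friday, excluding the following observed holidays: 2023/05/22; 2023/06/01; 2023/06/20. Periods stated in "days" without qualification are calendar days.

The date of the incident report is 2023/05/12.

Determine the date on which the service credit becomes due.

From Friday, 2023/05/12, 5 business days (May 15, May 16, May 17, May 18, May 19, skipping weekends) brings us to Friday, 2023/05/19, which is the last day of the resolution window.
The last day of the notice period: 2023/05/19 + 21 days = 2023/06/09.
Adding 25 calendar days to 2023/06/09 gives 2023/07/04, which is the date on which the service credit becomes due.

2023/07/04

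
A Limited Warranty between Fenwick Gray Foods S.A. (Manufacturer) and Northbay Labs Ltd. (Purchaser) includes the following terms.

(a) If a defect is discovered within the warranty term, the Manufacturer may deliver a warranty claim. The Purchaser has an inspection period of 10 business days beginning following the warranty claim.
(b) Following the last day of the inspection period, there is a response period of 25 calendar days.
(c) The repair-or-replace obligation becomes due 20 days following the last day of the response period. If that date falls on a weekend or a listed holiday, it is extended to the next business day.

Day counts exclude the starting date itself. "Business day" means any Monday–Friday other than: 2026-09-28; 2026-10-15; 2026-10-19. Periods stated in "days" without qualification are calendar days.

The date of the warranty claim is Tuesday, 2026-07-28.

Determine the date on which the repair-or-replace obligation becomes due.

2026-09-25

From Tuesday, 2026-07-28, 10 business days (Jul 29, Jul 30, Jul 31, Aug 3, Aug 4, Aug 5, Aug 6, Aug 7, Aug 10, Aug 11, skipping weekends) brings us to Tuesday, 2026-08-11, which is the last day of the inspection period.
The last day of the response period: 2026-08-11 + 25 days = 2026-09-05.
The date on which the repair-or-replace obligation becomes due: 20 calendar days after 2026-09-05 is 2026-09-25. 2026-09-25 is a Friday and is not a listed holiday, so no roll-forward applies.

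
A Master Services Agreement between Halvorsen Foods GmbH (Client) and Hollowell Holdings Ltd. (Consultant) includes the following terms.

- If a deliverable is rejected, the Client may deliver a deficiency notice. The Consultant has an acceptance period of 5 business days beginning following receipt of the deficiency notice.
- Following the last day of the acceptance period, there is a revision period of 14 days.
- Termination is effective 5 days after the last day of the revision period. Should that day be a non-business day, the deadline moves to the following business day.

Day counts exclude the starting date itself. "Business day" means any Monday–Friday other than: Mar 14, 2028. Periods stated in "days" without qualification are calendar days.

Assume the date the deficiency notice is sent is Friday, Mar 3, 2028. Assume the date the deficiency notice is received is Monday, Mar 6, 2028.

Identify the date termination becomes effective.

Apr 3, 2028

The last day of the acceptance period: counting 5 business days from Monday, Mar 6, 2028 (Mar 7, Mar 8, Mar 9, Mar 10, Mar 13, skipping weekends) reaches Monday, Mar 13, 2028.
The last day of the revision period: 14 calendar days after Mar 13, 2028 is Mar 27, 2028.
The date termination becomes effective: 5 calendar days after Mar 27, 2028 is Apr 1, 2028. That falls on a Saturday, so it rolls to the next business day, Monday, Apr 3, 2028.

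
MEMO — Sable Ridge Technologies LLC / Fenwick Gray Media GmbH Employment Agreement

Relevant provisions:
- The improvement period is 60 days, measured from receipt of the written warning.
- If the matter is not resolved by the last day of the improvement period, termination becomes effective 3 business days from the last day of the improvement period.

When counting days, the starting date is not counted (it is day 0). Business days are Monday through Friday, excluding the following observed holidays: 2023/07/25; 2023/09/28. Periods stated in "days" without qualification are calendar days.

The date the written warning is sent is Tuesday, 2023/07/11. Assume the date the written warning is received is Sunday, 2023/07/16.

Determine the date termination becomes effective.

2023/09/19

The last day of the improvement period: 2023/07/16 + 60 days = 2023/09/14.
The date termination becomes effective: 3 business days after Thursday, 2023/09/14, skipping weekends — Sep 15, Sep 18, Sep 19 — lands on Tuesday, 2023/09/19.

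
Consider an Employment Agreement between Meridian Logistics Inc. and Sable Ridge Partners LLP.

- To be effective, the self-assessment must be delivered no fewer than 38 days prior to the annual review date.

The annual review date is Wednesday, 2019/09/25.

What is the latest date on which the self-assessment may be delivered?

2019/08/18

Counting back 38 calendar days from 2019/09/25 gives 2019/08/18.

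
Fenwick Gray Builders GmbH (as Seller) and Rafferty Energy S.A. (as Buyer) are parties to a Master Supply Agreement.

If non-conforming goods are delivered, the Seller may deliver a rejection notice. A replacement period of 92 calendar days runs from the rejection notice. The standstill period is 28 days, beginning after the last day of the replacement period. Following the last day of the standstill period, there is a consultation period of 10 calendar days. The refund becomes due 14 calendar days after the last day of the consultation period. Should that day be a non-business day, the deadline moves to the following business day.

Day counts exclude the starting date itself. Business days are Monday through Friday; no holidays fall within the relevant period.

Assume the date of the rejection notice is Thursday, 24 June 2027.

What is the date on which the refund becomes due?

Adding 92 calendar days to 24 June 2027 gives 24 September 2027, which is the last day of the replacement period.
Adding 28 calendar days to 24 September 2027 gives 22 October 2027, which is the last day of the standstill period.
The last day of the consultation period: 10 calendar days after 22 October 2027 is 1 November 2027.
The date on which the refund becomes due: 1 November 2027 + 14 days = 15 November 2027. 15 November 2027 is a Monday, so no roll-forward applies.

15 November 2027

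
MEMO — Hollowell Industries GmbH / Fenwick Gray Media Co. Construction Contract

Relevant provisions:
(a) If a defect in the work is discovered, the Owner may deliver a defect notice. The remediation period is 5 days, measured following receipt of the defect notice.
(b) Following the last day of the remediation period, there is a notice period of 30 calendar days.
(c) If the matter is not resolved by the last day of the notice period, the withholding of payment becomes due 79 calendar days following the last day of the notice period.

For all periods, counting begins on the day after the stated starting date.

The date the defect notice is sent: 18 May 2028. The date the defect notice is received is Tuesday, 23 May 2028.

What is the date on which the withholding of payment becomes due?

14 September 2028

Adding 5 calendar days to 23 May 2028 gives 28 May 2028, which is the last day of the remediation period.
Adding 30 calendar days to 28 May 2028 gives 27 June 2028, which is the last day of the notice period.
The date on which the withholding of payment becomes due: 79 calendar days after 27 June 2028 is 14 September 2028.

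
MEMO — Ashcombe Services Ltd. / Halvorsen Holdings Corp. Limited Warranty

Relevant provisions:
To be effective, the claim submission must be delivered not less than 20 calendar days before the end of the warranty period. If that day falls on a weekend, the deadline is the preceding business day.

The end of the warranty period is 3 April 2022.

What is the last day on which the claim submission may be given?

3 April 2022 minus 20 days is 14 March 2022. That is a Monday, so no adjustment is needed.

14 March 2022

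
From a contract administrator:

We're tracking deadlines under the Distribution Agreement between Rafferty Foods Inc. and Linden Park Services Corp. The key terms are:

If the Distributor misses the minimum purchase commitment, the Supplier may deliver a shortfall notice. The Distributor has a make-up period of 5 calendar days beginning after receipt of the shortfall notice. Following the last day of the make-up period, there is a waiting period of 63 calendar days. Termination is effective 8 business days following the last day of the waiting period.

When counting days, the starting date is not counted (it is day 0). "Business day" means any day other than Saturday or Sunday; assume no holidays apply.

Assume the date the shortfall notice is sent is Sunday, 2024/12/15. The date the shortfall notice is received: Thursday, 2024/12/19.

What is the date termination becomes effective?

2025/03/07

Adding 5 calendar days to 2024/12/19 gives 2024/12/24, which is the last day of the make-up period.
The last day of the waiting period: 63 calendar days after 2024/12/24 is 2025/02/25.
The date termination becomes effective: counting 8 business days from Tuesday, 2025/02/25 (Feb 26, Feb 27, Feb 28, Mar 3, Mar 4, Mar 5, Mar 6, Mar 7, skipping weekends) reaches Friday, 2025/03/07.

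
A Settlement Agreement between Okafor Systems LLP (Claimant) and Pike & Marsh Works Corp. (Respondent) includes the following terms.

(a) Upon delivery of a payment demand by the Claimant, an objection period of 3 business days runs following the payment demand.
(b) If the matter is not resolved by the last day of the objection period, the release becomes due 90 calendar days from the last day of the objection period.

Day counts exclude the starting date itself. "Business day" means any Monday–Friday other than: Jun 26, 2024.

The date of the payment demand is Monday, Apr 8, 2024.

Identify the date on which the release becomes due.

The last day of the objection period: counting 3 business days from Monday, Apr 8, 2024 (Apr 9, Apr 10, Apr 11, skipping weekends) reaches Thursday, Apr 11, 2024.
The date on which the release becomes due: 90 calendar days after Apr 11, 2024 is Jul 10, 2024.

Jul 10, 2024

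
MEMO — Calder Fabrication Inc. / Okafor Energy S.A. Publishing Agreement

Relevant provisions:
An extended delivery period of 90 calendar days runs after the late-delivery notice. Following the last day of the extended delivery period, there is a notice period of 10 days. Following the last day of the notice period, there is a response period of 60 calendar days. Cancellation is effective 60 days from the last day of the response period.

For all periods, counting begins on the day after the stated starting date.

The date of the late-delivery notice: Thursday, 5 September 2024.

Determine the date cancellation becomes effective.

The last day of the extended delivery period: 5 September 2024 + 90 days = 4 December 2024.
The last day of the notice period: 4 December 2024 + 10 days = 14 December 2024.
Adding 60 calendar days to 14 December 2024 gives 12 February 2025, which is the last day of the response period.
The date cancellation becomes effective: 60 calendar days after 12 February 2025 is 13 April 2025.

13 April 2025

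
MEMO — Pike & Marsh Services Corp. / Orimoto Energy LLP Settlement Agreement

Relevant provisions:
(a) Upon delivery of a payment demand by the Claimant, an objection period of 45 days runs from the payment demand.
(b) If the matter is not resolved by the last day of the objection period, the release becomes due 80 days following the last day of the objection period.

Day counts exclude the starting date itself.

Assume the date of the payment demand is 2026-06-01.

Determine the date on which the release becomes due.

2026-10-04

Adding 45 calendar days to 2026-06-01 gives 2026-07-16, which is the last day of the objection period.
The date on which the release becomes due: 80 calendar days after 2026-07-16 is 2026-10-04.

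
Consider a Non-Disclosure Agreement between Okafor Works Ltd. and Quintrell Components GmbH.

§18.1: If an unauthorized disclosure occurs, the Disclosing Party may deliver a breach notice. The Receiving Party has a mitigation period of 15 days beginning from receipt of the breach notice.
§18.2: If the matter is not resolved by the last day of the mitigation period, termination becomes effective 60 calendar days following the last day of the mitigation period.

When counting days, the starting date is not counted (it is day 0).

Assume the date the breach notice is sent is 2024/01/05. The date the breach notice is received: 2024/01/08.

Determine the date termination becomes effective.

The last day of the mitigation period: 2024/01/08 + 15 days = 2024/01/23.
Adding 60 calendar days to 2024/01/23 gives 2024/03/23, which is the date termination becomes effective.

2024/03/23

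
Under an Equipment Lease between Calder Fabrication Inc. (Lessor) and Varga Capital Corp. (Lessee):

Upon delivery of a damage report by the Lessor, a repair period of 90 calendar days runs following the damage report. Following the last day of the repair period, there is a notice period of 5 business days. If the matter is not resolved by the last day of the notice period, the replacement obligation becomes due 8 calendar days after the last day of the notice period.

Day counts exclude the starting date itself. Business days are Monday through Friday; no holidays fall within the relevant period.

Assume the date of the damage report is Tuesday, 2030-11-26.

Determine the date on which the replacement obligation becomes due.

2031-03-11

The last day of the repair period: 90 calendar days after 2030-11-26 is 2031-02-24.
The last day of the notice period: counting 5 business days from Monday, 2031-02-24 (Feb 25, Feb 26, Feb 27, Feb 28, Mar 3, skipping weekends) reaches Monday, 2031-03-03.
Adding 8 calendar days to 2031-03-03 gives 2031-03-11, which is the date on which the replacement obligation becomes due.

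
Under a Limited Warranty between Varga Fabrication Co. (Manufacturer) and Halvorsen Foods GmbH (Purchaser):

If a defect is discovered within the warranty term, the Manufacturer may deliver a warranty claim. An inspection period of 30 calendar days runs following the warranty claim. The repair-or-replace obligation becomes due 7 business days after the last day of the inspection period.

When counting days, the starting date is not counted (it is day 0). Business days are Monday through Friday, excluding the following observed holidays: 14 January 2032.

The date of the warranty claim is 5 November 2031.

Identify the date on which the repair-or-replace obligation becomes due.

16 December 2031

The last day of the inspection period: 30 calendar days after 5 November 2031 is 5 December 2031.
The date on which the repair-or-replace obligation becomes due: 7 business days after Friday, 5 December 2031, skipping weekends — Dec 8, Dec 9, Dec 10, Dec 11, Dec 12, Dec 15, Dec 16 — lands on Tuesday, 16 December 2031.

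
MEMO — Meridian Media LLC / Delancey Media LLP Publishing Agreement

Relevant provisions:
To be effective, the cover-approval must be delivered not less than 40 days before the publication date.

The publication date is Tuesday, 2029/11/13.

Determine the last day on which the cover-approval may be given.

2029/10/04

2029/11/13 minus 40 days is 2029/10/04.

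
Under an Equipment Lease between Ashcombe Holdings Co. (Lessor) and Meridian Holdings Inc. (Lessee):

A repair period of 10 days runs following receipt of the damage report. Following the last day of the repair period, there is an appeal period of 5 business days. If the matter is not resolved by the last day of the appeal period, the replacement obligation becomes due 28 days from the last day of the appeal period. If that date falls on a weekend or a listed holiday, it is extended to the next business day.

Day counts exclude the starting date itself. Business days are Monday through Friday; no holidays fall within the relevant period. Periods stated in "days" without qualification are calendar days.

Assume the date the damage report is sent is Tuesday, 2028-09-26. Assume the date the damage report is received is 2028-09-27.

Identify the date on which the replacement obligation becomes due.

Adding 10 calendar days to 2028-09-27 gives 2028-10-07, which is the last day of the repair period.
From Saturday, 2028-10-07, 5 business days (Oct 9, Oct 10, Oct 11, Oct 12, Oct 13, skipping weekends) brings us to Friday, 2028-10-13, which is the last day of the appeal period.
The date on which the replacement obligation becomes due: 2028-10-13 + 28 days = 2028-11-10. 2028-11-10 is a Friday, so no roll-forward applies.

2028-11-10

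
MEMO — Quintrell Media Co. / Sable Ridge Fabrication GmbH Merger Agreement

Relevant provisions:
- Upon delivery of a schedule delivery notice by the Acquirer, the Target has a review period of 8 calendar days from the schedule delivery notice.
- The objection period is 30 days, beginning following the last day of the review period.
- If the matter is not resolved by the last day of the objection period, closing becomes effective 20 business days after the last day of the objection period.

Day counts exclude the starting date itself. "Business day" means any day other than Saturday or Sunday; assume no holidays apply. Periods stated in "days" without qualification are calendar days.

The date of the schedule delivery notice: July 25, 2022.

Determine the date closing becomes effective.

September 29, 2022

The last day of the review period: 8 calendar days after July 25, 2022 is August 2, 2022.
Adding 30 calendar days to August 2, 2022 gives September 1, 2022, which is the last day of the objection period.
From Thursday, September 1, 2022, 20 business days (Sep 2, Sep 5, Sep 6, Sep 7, …, Sep 27, Sep 28, Sep 29, skipping weekends) brings us to Thursday, September 29, 2022, which is the date closing becomes effective.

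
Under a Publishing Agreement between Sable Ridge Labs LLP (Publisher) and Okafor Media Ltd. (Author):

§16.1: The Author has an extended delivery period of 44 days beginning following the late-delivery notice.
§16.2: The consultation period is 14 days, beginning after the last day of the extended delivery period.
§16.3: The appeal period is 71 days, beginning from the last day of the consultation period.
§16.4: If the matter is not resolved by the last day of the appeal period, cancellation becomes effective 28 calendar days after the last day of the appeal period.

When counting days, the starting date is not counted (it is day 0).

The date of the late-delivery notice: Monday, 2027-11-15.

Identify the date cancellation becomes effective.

The last day of the extended delivery period: 44 calendar days after 2027-11-15 is 2027-12-29.
Adding 14 calendar days to 2027-12-29 gives 2028-01-12, which is the last day of the consultation period.
The last day of the appeal period: 71 calendar days after 2028-01-12 is 2028-03-23.
The date cancellation becomes effective: 28 calendar days after 2028-03-23 is 2028-04-20.

2028-04-20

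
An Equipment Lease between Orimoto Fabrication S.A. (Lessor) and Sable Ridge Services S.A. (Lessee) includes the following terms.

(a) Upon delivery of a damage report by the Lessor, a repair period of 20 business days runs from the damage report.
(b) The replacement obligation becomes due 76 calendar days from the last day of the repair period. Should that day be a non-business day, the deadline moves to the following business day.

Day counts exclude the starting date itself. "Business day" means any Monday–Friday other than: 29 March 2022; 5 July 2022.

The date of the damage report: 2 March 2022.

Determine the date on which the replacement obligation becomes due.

The last day of the repair period: 20 business days after Wednesday, 2 March 2022, skipping weekends and the listed holiday on Mar 29 — Mar 3, Mar 4, Mar 7, Mar 8, …, Mar 28, Mar 30, Mar 31 — lands on Thursday, 31 March 2022.
The date on which the replacement obligation becomes due: 76 calendar days after 31 March 2022 is 15 June 2022. 15 June 2022 is a Wednesday and is not a listed holiday, so no roll-forward applies.

15 June 2022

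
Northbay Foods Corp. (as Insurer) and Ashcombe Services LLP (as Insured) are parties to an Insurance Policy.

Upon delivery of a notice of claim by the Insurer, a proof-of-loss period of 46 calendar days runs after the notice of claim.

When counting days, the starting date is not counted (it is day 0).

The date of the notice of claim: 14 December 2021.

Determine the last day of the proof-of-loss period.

29 January 2022

Adding 46 calendar days to 14 December 2021 gives 29 January 2022, which is the last day of the proof-of-loss period.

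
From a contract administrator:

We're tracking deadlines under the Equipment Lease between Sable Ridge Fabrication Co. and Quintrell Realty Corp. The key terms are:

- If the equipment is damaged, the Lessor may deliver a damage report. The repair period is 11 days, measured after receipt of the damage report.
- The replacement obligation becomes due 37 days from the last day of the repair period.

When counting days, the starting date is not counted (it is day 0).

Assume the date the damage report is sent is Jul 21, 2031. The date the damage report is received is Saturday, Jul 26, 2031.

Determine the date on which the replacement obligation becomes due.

The last day of the repair period: Jul 26, 2031 + 11 days = Aug 6, 2031.
Adding 37 calendar days to Aug 6, 2031 gives Sep 12, 2031, which is the date on which the replacement obligation becomes due.

Sep 12, 2031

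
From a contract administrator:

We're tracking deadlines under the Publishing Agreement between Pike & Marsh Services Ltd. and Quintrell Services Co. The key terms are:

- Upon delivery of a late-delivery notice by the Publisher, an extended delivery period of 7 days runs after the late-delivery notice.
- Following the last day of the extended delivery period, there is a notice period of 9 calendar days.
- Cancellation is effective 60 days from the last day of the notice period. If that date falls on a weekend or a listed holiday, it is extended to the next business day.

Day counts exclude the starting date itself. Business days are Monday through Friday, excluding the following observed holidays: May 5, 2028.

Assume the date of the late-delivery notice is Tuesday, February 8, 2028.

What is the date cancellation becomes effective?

The last day of the extended delivery period: February 8, 2028 + 7 days = February 15, 2028.
Adding 9 calendar days to February 15, 2028 gives February 24, 2028, which is the last day of the notice period.
The date cancellation becomes effective: 60 calendar days after February 24, 2028 is April 24, 2028. April 24, 2028 is a Monday and is not a listed holiday, so no roll-forward applies.

April 24, 2028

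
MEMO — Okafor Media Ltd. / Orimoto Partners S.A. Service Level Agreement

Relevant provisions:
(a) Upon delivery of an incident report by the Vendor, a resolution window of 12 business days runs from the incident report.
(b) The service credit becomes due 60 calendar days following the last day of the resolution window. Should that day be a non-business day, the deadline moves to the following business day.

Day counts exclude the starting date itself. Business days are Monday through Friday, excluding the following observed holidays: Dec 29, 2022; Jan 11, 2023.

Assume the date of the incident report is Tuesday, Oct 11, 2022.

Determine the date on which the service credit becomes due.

The last day of the resolution window: counting 12 business days from Tuesday, Oct 11, 2022 (Oct 12, Oct 13, Oct 14, Oct 17, …, Oct 25, Oct 26, Oct 27, skipping weekends) reaches Thursday, Oct 27, 2022.
The date on which the service credit becomes due: Oct 27, 2022 + 60 days = Dec 26, 2022. Dec 26, 2022 is a Monday and is not a listed holiday, so no roll-forward applies.

Dec 26, 2022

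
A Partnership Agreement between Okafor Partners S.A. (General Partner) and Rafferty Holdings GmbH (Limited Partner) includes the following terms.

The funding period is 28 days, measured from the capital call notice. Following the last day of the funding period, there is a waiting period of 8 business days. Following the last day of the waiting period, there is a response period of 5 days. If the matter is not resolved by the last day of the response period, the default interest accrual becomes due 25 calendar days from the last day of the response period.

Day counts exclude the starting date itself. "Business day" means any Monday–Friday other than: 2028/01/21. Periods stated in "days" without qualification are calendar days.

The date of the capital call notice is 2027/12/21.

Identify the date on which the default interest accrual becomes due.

The last day of the funding period: 28 calendar days after 2027/12/21 is 2028/01/18.
The last day of the waiting period: 8 business days after Tuesday, 2028/01/18, skipping weekends and the listed holiday on Jan 21 — Jan 19, Jan 20, Jan 24, Jan 25, Jan 26, Jan 27, Jan 28, Jan 31 — lands on Monday, 2028/01/31.
The last day of the response period: 5 calendar days after 2028/01/31 is 2028/02/05.
The date on which the default interest accrual becomes due: 2028/02/05 + 25 days = 2028/03/01.

2028/03/01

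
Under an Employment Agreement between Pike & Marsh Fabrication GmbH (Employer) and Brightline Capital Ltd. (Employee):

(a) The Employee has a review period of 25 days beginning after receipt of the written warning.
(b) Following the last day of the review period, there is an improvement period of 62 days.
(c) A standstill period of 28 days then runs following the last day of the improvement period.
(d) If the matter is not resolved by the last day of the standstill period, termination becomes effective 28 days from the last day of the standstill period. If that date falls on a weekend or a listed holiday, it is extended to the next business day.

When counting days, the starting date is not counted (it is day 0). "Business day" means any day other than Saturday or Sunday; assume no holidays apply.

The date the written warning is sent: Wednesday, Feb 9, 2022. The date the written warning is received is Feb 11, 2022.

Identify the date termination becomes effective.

The last day of the review period: Feb 11, 2022 + 25 days = Mar 8, 2022.
The last day of the improvement period: 62 calendar days after Mar 8, 2022 is May 9, 2022.
Adding 28 calendar days to May 9, 2022 gives Jun 6, 2022, which is the last day of the standstill period.
Adding 28 calendar days to Jun 6, 2022 gives Jul 4, 2022, which is the date termination becomes effective. Jul 4, 2022 is a Monday, so no roll-forward applies.

Jul 4, 2022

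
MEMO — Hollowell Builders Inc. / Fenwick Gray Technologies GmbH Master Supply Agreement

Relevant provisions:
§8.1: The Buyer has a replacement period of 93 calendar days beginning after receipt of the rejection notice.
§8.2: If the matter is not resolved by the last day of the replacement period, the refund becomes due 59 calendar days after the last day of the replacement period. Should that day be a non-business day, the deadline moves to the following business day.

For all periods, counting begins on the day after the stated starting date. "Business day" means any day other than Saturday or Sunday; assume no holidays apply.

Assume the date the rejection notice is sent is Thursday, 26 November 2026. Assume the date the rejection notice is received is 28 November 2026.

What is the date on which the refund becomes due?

The last day of the replacement period: 93 calendar days after 28 November 2026 is 1 March 2027.
Adding 59 calendar days to 1 March 2027 gives 29 April 2027, which is the date on which the refund becomes due. 29 April 2027 is a Thursday, so no roll-forward applies.

29 April 2027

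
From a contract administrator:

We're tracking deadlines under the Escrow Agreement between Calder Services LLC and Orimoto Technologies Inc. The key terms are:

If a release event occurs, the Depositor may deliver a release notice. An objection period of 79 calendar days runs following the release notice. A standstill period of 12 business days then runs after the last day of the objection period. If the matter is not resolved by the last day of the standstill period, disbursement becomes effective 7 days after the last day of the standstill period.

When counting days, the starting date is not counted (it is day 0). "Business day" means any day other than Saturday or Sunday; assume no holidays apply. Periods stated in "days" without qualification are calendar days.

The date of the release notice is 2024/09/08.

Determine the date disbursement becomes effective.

2024/12/19

Adding 79 calendar days to 2024/09/08 gives 2024/11/26, which is the last day of the objection period.
The last day of the standstill period: counting 12 business days from Tuesday, 2024/11/26 (Nov 27, Nov 28, Nov 29, Dec 2, …, Dec 10, Dec 11, Dec 12, skipping weekends) reaches Thursday, 2024/12/12.
The date disbursement becomes effective: 7 calendar days after 2024/12/12 is 2024/12/19.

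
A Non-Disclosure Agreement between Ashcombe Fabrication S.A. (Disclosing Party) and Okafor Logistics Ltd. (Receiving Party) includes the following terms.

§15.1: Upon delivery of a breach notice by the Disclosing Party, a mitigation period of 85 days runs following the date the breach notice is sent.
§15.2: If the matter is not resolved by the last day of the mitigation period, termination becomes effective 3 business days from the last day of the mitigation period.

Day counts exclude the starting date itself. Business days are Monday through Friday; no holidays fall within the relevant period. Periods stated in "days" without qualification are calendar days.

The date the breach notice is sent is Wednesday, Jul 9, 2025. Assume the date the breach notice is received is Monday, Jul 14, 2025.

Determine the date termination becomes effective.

Oct 7, 2025

The last day of the mitigation period: 85 calendar days after Jul 9, 2025 is Oct 2, 2025.
The date termination becomes effective: counting 3 business days from Thursday, Oct 2, 2025 (Oct 3, Oct 6, Oct 7, skipping weekends) reaches Tuesday, Oct 7, 2025.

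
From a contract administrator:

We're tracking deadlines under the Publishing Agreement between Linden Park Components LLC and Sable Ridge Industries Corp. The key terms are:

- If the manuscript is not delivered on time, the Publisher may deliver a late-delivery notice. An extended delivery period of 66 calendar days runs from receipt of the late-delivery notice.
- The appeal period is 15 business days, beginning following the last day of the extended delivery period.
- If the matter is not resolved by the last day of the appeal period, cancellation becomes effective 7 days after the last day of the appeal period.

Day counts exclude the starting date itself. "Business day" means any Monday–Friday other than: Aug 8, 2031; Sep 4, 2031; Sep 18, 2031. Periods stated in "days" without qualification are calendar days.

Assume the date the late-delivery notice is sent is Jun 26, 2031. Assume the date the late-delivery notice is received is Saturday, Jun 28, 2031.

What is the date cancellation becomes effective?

Adding 66 calendar days to Jun 28, 2031 gives Sep 2, 2031, which is the last day of the extended delivery period.
From Tuesday, Sep 2, 2031, 15 business days (Sep 3, Sep 5, Sep 8, Sep 9, …, Sep 23, Sep 24, Sep 25, skipping weekends and the listed holidays on Sep 4, Sep 18) brings us to Thursday, Sep 25, 2031, which is the last day of the appeal period.
The date cancellation becomes effective: Sep 25, 2031 + 7 days = Oct 2, 2031.

Oct 2, 2031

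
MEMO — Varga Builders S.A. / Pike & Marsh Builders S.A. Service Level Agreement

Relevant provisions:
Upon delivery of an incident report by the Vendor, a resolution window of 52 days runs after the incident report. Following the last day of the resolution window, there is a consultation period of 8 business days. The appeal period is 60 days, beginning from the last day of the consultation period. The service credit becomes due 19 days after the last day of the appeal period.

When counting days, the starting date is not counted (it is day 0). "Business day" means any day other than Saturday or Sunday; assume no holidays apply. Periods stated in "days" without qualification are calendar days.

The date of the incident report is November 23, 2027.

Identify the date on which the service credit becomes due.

The last day of the resolution window: 52 calendar days after November 23, 2027 is January 14, 2028.
From Friday, January 14, 2028, 8 business days (Jan 17, Jan 18, Jan 19, Jan 20, Jan 21, Jan 24, Jan 25, Jan 26, skipping weekends) brings us to Wednesday, January 26, 2028, which is the last day of the consultation period.
Adding 60 calendar days to January 26, 2028 gives March 26, 2028, which is the last day of the appeal period.
Adding 19 calendar days to March 26, 2028 gives April 14, 2028, which is the date on which the service credit becomes due.

April 14, 2028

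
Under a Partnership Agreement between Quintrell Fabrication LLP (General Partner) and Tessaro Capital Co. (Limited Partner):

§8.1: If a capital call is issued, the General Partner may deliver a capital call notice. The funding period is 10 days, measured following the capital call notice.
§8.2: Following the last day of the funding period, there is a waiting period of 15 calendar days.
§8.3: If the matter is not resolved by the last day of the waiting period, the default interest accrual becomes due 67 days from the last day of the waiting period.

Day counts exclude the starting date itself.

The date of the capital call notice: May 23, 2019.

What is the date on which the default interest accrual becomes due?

The last day of the funding period: May 23, 2019 + 10 days = June 2, 2019.
The last day of the waiting period: 15 calendar days after June 2, 2019 is June 17, 2019.
The date on which the default interest accrual becomes due: 67 calendar days after June 17, 2019 is August 23, 2019.

August 23, 2019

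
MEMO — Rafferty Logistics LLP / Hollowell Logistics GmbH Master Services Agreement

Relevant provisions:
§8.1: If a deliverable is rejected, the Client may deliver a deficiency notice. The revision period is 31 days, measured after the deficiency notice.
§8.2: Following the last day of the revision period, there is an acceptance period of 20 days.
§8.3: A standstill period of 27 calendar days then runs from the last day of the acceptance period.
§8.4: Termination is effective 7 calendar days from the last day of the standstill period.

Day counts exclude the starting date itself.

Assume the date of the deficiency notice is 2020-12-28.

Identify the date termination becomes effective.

2021-03-23

Adding 31 calendar days to 2020-12-28 gives 2021-01-28, which is the last day of the revision period.
Adding 20 calendar days to 2021-01-28 gives 2021-02-17, which is the last day of the acceptance period.
Adding 27 calendar days to 2021-02-17 gives 2021-03-16, which is the last day of the standstill period.
Adding 7 calendar days to 2021-03-16 gives 2021-03-23, which is the date termination becomes effective.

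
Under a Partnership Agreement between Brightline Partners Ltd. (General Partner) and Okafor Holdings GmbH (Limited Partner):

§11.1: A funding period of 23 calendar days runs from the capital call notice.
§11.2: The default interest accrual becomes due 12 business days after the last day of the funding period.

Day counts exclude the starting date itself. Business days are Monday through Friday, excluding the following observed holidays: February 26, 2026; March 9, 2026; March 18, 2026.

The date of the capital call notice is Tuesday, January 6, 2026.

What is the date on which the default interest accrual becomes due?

February 16, 2026

The last day of the funding period: 23 calendar days after January 6, 2026 is January 29, 2026.
From Thursday, January 29, 2026, 12 business days (Jan 30, Feb 2, Feb 3, Feb 4, …, Feb 12, Feb 13, Feb 16, skipping weekends) brings us to Monday, February 16, 2026, which is the date on which the default interest accrual becomes due.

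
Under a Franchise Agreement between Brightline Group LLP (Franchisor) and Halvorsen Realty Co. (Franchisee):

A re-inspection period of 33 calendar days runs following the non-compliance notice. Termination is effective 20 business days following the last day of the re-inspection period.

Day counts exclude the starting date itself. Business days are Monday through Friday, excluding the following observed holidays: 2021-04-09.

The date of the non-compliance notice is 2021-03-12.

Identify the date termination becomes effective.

2021-05-12

Adding 33 calendar days to 2021-03-12 gives 2021-04-14, which is the last day of the re-inspection period.
The date termination becomes effective: 20 business days after Wednesday, 2021-04-14, skipping weekends — Apr 15, Apr 16, Apr 19, Apr 20, …, May 10, May 11, May 12 — lands on Wednesday, 2021-05-12.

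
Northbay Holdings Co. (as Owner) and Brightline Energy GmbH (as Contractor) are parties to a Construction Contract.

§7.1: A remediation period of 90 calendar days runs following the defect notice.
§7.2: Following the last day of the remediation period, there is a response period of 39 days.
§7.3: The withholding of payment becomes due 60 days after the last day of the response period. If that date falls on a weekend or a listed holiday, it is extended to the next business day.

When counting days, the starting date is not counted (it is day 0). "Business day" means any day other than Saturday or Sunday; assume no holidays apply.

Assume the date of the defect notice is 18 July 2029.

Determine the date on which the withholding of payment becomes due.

23 January 2030

The last day of the remediation period: 90 calendar days after 18 July 2029 is 16 October 2029.
The last day of the response period: 16 October 2029 + 39 days = 24 November 2029.
The date on which the withholding of payment becomes due: 24 November 2029 + 60 days = 23 January 2030. 23 January 2030 is a Wednesday, so no roll-forward applies.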